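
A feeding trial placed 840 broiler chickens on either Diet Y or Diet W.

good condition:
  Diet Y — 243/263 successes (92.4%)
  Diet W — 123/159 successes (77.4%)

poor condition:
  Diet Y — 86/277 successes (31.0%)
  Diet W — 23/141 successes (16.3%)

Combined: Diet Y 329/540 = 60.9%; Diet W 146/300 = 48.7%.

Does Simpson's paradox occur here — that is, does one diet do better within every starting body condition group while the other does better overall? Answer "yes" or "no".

Within each starting body condition level (good condition 92.4% vs 77.4%; poor condition 31.0% vs 16.3%), Diet Y has the higher rate every time. Pooled: 60.9% vs 48.7% — Diet Y has the higher rate overall. They agree.

no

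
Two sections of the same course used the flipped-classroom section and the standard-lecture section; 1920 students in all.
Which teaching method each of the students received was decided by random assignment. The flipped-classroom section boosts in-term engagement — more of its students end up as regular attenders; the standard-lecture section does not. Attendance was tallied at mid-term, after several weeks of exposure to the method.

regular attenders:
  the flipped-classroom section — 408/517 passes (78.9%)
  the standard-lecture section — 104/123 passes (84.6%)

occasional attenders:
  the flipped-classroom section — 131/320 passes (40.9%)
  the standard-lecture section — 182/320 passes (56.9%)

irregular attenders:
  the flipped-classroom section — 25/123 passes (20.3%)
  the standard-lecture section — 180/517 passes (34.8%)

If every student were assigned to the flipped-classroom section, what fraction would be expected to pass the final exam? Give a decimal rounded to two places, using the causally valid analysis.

The mid-term attendance-specific comparison favours the standard-lecture section throughout, but the pooled figures favour the flipped-classroom section. The question is whether to condition on mid-term attendance.
Because the teaching method influences mid-term attendance, mid-term attendance is a post-treatment mediator, not a confounder. Stratifying on it would bias the estimate; the causal effect is the crude pooled difference.
So P(outcome | do(the flipped-classroom section)) is just the pooled rate for the flipped-classroom section: 564/960 = 0.588.

0.59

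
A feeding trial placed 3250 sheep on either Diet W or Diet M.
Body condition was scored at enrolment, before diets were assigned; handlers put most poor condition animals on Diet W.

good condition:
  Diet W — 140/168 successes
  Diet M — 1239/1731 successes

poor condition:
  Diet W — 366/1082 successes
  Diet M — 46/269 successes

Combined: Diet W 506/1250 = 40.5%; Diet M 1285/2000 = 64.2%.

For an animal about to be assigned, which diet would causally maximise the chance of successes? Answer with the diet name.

Diet W

Here starting body condition is a common cause — it drives both which diet a case falls under and the outcome. The crude comparison mixes populations; the stratum-specific rates are the causally relevant ones.
Within each level — good condition: 83.3% vs 71.6%; poor condition: 33.8% vs 17.1% — Diet W is higher every time.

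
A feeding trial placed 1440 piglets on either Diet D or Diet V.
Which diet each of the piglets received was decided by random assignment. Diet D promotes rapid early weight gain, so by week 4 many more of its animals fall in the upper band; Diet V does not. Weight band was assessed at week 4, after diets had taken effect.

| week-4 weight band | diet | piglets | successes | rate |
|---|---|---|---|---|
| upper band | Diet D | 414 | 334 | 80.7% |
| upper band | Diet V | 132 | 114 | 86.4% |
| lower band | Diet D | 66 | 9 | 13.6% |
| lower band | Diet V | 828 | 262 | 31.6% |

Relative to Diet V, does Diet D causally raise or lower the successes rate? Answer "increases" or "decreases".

Within every week-4 weight band level Diet V has the higher rate, yet pooled Diet D does — Simpson's reversal.
Because the diet influences week-4 weight band, week-4 weight band is a post-treatment mediator, not a confounder. Stratifying on it would bias the estimate; the causal effect is the crude pooled difference.
Pooled: Diet D 71.5% vs Diet V 39.2%; Diet D is higher overall.

increases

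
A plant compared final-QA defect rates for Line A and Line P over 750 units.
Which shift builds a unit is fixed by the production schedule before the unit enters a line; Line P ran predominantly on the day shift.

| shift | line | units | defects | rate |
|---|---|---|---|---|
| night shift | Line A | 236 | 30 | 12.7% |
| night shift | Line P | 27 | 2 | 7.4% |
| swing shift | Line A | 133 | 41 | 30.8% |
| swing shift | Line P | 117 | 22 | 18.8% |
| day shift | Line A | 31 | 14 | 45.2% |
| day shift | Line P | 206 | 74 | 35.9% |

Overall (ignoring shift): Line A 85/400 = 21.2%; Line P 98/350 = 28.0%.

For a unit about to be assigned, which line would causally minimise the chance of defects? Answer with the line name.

Line P

Shift satisfies the back-door criterion: it is not a descendant of the line, and it blocks the spurious path from line to outcome. Adjusting for it (i.e., using the within-shift rates) gives the causal effect.
Within each level — night shift: 12.7% vs 7.4%; swing shift: 30.8% vs 18.8%; day shift: 45.2% vs 35.9% — Line P is lower every time.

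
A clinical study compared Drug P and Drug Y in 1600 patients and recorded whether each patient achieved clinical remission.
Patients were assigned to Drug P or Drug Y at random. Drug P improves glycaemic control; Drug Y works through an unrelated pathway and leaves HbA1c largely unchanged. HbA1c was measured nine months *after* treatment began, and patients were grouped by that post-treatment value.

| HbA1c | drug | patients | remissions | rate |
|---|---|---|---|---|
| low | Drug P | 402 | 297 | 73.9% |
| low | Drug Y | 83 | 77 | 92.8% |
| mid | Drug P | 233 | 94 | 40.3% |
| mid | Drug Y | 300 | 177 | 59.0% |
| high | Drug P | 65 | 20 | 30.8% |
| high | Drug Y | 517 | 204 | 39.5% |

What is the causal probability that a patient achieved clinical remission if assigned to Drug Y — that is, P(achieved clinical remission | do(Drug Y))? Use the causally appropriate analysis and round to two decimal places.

0.51

HbA1c lies on the pathway drug → HbA1c → outcome, so adjusting for it blocks the indirect effect. For the total causal effect of drug, use the unadjusted pooled rates.
So P(outcome | do(Drug Y)) is just the pooled rate for Drug Y: 458/900 = 0.509.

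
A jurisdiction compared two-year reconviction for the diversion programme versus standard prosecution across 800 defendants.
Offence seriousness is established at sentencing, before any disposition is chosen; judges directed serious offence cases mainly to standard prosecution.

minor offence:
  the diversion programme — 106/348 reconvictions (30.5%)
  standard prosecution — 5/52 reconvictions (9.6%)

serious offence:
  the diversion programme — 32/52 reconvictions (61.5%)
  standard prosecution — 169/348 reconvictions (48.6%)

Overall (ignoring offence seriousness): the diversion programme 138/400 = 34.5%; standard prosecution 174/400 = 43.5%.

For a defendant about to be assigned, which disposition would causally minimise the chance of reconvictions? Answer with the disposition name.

standard prosecution

standard prosecution is lower inside every offence seriousness stratum but the diversion programme is lower in aggregate. Whether to stratify depends on how offence seriousness relates to the disposition.
The imbalance in offence seriousness arose from how defendants were allocated, not from anything the disposition did; and offence seriousness independently affects the outcome. The pooled gap is confounded — condition on offence seriousness.
Within each level — minor offence: 30.5% vs 9.6%; serious offence: 61.5% vs 48.6% — standard prosecution is lower every time.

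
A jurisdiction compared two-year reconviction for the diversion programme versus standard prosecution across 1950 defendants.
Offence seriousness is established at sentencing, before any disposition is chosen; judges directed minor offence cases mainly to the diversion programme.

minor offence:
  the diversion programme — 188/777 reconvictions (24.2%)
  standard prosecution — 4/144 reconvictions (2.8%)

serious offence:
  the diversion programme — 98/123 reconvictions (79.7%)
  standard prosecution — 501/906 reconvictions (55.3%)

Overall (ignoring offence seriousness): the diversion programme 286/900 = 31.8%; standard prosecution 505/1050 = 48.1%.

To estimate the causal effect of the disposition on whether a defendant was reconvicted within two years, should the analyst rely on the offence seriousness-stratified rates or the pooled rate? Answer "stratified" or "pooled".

Within every offence seriousness level standard prosecution has the lower rate, yet pooled the diversion programme does — Simpson's reversal.
Since offence seriousness is a pre-existing factor (not a product of the disposition) and it affects the outcome on its own, it is a confounder. The stratified rates, not the pooled rate, identify the causal effect.
Within each level — minor offence: 24.2% vs 2.8%; serious offence: 79.7% vs 55.3% — standard prosecution is lower every time.

stratified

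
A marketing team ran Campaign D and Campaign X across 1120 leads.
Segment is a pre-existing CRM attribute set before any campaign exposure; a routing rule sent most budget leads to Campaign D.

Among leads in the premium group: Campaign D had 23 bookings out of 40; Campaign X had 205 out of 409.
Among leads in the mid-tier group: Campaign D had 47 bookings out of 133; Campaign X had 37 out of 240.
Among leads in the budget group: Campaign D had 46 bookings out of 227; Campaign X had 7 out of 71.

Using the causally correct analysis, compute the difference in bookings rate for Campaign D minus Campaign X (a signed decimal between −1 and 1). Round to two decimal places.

Here customer segment is a common cause — it drives both which campaign a case falls under and the outcome. The crude comparison mixes populations; the stratum-specific rates are the causally relevant ones.
Adjusting over the population distribution of customer segment: 0.401·(0.575−0.501) + 0.333·(0.353−0.154) + 0.266·(0.203−0.099) = +0.124.

+0.12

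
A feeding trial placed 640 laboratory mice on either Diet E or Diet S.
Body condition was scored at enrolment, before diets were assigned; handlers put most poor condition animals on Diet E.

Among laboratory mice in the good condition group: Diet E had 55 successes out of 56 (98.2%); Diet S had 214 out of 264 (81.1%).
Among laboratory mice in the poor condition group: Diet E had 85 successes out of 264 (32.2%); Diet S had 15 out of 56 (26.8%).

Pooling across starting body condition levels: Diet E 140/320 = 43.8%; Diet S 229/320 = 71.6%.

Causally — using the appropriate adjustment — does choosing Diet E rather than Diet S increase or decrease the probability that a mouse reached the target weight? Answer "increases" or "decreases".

increases

The stratified and pooled comparisons disagree (Diet E wins within each starting body condition; Diet S wins overall), so the answer turns on the causal role of starting body condition.
Here starting body condition is a common cause — it drives both which diet a case falls under and the outcome. The crude comparison mixes populations; the stratum-specific rates are the causally relevant ones.
Within each level — good condition: 98.2% vs 81.1%; poor condition: 32.2% vs 26.8% — Diet E is higher every time.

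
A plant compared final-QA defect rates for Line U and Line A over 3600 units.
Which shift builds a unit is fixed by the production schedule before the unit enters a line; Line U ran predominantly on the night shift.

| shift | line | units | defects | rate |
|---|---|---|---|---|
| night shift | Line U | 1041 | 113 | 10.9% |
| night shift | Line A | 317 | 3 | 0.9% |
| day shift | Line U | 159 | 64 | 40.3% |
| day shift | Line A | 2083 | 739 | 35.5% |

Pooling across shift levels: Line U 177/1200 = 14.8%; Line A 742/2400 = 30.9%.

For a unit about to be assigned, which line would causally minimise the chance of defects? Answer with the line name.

Line A

Nothing the line does changes shift; the imbalance is an allocation artefact. With shift also predicting the outcome, the pooled figure is confounded, and the within-stratum comparison is the causal one.
Within each level — night shift: 10.9% vs 0.9%; day shift: 40.3% vs 35.5% — Line A is lower every time.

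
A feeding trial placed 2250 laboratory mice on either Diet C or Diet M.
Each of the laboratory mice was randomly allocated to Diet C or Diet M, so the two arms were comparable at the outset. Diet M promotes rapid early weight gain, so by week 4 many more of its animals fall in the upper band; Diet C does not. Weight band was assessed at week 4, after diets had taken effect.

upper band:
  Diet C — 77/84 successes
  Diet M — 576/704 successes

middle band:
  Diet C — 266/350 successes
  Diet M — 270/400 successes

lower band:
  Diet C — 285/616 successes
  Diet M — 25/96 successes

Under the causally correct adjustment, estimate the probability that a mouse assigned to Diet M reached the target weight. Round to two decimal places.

0.73

Because the diet influences week-4 weight band, week-4 weight band is a post-treatment mediator, not a confounder. Stratifying on it would bias the estimate; the causal effect is the crude pooled difference.
So P(outcome | do(Diet M)) is just the pooled rate for Diet M: 871/1200 = 0.726.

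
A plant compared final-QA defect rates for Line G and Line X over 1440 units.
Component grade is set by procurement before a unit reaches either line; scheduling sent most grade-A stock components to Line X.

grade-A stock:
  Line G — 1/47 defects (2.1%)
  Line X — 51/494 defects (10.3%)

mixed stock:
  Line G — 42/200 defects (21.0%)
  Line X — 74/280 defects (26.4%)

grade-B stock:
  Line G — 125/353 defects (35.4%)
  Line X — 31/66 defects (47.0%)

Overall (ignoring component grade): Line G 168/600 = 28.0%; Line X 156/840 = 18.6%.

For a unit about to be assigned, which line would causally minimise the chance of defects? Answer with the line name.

Line G is lower inside every component grade stratum but Line X is lower in aggregate. Whether to stratify depends on how component grade relates to the line.
Nothing the line does changes component grade; the imbalance is an allocation artefact. With component grade also predicting the outcome, the pooled figure is confounded, and the within-stratum comparison is the causal one.
Within each level — grade-A stock: 2.1% vs 10.3%; mixed stock: 21.0% vs 26.4%; grade-B stock: 35.4% vs 47.0% — Line G is lower every time.

Line G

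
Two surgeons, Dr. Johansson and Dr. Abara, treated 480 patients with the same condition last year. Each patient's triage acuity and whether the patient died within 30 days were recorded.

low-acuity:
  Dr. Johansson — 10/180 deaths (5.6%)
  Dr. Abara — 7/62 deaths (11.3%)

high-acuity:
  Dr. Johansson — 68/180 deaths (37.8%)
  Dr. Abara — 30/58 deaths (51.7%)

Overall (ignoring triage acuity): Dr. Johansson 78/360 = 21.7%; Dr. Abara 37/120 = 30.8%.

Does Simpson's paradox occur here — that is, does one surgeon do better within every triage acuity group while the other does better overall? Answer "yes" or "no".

Within each triage acuity level (low-acuity 5.6% vs 11.3%; high-acuity 37.8% vs 51.7%), Dr. Johansson has the lower rate every time. Pooled: 21.7% vs 30.8% — Dr. Johansson has the lower rate overall. They agree.

no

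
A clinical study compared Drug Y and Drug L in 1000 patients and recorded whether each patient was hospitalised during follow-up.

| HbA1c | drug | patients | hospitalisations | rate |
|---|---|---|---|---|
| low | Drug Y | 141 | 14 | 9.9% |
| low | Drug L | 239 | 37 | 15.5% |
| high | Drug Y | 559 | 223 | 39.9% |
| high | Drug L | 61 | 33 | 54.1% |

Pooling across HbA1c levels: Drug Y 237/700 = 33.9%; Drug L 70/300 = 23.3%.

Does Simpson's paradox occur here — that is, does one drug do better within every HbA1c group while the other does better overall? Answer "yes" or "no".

yes

Within each HbA1c level (low 9.9% vs 15.5%; high 39.9% vs 54.1%), Drug Y has the lower rate every time. Pooled: 33.9% vs 23.3% — Drug L has the lower rate overall. The two comparisons disagree.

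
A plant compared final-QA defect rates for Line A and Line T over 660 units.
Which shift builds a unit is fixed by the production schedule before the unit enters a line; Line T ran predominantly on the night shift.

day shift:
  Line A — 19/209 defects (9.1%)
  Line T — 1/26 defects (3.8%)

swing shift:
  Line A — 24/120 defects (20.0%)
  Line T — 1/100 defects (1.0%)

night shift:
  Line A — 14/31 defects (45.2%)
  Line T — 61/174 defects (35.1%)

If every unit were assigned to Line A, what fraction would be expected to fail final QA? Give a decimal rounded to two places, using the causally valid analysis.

0.24

The shift-specific comparison favours Line T throughout, but the pooled figures favour Line A. The question is whether to condition on shift.
Shift satisfies the back-door criterion: it is not a descendant of the line, and it blocks the spurious path from line to outcome. Adjusting for it (i.e., using the within-shift rates) gives the causal effect.
Standardising Line A to the population shift mix: 0.356·19/209 + 0.333·24/120 + 0.311·14/31 = 0.239.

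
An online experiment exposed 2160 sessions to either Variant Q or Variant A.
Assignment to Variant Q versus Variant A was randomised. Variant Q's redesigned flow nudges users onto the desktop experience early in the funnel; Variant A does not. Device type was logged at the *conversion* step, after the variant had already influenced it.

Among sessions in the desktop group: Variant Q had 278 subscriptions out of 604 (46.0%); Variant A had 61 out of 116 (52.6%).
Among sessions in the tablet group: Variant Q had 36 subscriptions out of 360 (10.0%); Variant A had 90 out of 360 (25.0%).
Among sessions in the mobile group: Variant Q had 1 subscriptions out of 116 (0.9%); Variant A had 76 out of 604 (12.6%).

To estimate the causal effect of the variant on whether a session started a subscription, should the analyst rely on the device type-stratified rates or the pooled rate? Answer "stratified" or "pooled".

pooled

The device type-specific comparison favours Variant A throughout, but the pooled figures favour Variant Q. The question is whether to condition on device type.
Device type here is a post-treatment variable shaped by the variant; conditioning on it would introduce bias rather than remove it. The overall comparison is the causal one.
Pooled: Variant Q 29.2% vs Variant A 21.0%; Variant Q is higher overall.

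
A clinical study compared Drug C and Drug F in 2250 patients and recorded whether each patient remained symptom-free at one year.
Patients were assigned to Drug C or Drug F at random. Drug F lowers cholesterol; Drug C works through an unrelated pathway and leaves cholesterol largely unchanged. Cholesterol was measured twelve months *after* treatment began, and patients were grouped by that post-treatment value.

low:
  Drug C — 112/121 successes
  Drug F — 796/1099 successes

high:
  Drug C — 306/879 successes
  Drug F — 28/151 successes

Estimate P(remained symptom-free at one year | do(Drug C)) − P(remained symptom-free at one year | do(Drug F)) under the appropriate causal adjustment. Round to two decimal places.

-0.24

Cholesterol here is a post-treatment variable shaped by the drug; conditioning on it would introduce bias rather than remove it. The overall comparison is the causal one.
The causal difference is the pooled difference: 0.418 − 0.659 = -0.241.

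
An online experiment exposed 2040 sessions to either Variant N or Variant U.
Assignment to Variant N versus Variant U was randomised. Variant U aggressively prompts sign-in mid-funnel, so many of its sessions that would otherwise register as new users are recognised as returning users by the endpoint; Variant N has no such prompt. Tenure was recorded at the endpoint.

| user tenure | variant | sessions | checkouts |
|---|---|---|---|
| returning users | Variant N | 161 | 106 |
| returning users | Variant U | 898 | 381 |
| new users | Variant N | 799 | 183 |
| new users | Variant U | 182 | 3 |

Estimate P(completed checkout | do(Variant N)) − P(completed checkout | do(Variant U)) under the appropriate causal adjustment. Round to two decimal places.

Stratifying would compare variants among sessions the variants themselves sorted into user tenure groups — a form of selection on an intermediate. The unconditioned pooled rates give the total causal effect.
The causal difference is the pooled difference: 0.301 − 0.356 = -0.055.

-0.05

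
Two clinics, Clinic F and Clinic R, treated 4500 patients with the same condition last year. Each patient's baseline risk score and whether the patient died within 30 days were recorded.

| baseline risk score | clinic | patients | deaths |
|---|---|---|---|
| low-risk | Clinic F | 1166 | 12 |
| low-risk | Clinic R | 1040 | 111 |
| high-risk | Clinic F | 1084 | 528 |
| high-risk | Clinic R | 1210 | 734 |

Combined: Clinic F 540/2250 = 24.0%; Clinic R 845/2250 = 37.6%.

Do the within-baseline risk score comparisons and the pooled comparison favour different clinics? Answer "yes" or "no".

no

Within each baseline risk score level (low-risk 1.0% vs 10.7%; high-risk 48.7% vs 60.7%), Clinic F has the lower rate every time. Pooled: 24.0% vs 37.6% — Clinic F has the lower rate overall. They agree.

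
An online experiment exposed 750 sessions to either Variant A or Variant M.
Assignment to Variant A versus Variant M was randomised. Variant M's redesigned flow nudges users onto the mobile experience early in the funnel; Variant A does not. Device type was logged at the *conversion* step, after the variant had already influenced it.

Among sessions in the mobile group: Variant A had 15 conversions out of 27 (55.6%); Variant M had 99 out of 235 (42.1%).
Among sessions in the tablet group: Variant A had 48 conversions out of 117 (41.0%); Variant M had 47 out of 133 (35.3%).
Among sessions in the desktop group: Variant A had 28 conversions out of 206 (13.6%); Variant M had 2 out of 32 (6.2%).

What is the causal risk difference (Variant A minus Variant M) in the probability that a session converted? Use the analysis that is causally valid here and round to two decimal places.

-0.11

The stratified and pooled comparisons disagree (Variant A wins within each device type; Variant M wins overall), so the answer turns on the causal role of device type.
The distribution of device type is itself part of what the variant does — it is an intermediate outcome. Holding it fixed would remove that part of the effect; the total effect is the pooled difference.
The causal difference is the pooled difference: 0.260 − 0.370 = -0.110.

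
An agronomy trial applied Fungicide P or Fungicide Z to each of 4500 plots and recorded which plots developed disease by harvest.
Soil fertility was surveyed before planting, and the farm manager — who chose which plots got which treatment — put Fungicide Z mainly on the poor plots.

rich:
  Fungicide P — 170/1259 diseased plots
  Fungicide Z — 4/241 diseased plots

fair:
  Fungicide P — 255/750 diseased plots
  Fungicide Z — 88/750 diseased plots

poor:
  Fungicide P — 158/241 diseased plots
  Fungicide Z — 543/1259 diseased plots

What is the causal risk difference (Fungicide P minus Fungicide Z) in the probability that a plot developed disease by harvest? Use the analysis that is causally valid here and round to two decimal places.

Fungicide Z is lower inside every soil fertility stratum but Fungicide P is lower in aggregate. Whether to stratify depends on how soil fertility relates to the fungicide.
The imbalance in soil fertility arose from how plots were allocated, not from anything the fungicide did; and soil fertility independently affects the outcome. The pooled gap is confounded — condition on soil fertility.
Adjusting over the population distribution of soil fertility: 0.333·(0.135−0.017) + 0.333·(0.340−0.117) + 0.333·(0.656−0.431) = +0.188.

+0.19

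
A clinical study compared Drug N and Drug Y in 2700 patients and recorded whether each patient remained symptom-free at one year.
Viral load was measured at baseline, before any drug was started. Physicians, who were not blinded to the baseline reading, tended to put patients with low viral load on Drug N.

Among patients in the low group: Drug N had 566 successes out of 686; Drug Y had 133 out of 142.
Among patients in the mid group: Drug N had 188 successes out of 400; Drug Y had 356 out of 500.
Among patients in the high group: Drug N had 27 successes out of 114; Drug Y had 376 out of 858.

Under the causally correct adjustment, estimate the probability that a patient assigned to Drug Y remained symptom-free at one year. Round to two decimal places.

The viral load-specific comparison favours Drug Y throughout, but the pooled figures favour Drug N. The question is whether to condition on viral load.
Since viral load is a pre-existing factor (not a product of the drug) and it affects the outcome on its own, it is a confounder. The stratified rates, not the pooled rate, identify the causal effect.
Standardising Drug Y to the population viral load mix: 0.307·133/142 + 0.333·356/500 + 0.360·376/858 = 0.682.

0.68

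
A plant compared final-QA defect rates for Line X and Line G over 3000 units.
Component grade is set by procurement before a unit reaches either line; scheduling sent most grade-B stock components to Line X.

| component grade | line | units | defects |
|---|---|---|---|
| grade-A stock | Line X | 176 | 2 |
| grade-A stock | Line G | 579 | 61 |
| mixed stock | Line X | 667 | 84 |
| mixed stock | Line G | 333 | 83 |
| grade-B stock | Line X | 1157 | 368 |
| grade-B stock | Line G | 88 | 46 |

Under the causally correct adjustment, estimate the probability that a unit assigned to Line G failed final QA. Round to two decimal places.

0.33

Within every component grade level Line X has the lower rate, yet pooled Line G does — Simpson's reversal.
The imbalance in component grade arose from how units were allocated, not from anything the line did; and component grade independently affects the outcome. The pooled gap is confounded — condition on component grade.
Standardising Line G to the population component grade mix: 0.252·61/579 + 0.333·83/333 + 0.415·46/88 = 0.327.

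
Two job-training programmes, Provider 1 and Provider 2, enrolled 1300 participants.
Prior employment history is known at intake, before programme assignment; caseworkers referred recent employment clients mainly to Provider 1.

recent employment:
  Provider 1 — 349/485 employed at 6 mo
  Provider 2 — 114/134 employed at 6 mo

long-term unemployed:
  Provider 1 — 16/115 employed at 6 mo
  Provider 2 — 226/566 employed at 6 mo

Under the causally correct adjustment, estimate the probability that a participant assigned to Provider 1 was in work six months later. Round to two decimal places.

0.42

Prior employment history satisfies the back-door criterion: it is not a descendant of the programme, and it blocks the spurious path from programme to outcome. Adjusting for it (i.e., using the within-prior employment history rates) gives the causal effect.
Standardising Provider 1 to the population prior employment history mix: 0.476·349/485 + 0.524·16/115 = 0.416.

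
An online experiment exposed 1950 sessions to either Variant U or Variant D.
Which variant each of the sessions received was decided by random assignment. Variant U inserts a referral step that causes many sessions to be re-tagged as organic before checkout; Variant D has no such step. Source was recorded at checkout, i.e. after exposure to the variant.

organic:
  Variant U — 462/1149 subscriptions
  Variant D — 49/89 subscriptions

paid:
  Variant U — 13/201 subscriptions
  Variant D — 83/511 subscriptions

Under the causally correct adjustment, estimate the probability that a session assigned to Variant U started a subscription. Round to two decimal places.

Traffic source is downstream of the variant. One should not condition on a consequence of treatment, so the overall rates are the right comparison.
So P(outcome | do(Variant U)) is just the pooled rate for Variant U: 475/1350 = 0.352.

0.35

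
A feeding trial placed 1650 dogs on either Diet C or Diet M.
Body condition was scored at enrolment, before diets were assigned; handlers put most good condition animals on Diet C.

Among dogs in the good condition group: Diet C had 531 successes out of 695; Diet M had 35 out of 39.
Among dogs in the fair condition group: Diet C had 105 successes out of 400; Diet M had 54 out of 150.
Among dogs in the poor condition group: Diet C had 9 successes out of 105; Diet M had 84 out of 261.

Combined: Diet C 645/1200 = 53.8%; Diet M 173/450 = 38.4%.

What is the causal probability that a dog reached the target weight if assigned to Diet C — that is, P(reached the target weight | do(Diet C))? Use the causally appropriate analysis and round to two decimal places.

0.45

Diet M is higher inside every starting body condition stratum but Diet C is higher in aggregate. Whether to stratify depends on how starting body condition relates to the diet.
The imbalance in starting body condition arose from how dogs were allocated, not from anything the diet did; and starting body condition independently affects the outcome. The pooled gap is confounded — condition on starting body condition.
Standardising Diet C to the population starting body condition mix: 0.445·531/695 + 0.333·105/400 + 0.222·9/105 = 0.446.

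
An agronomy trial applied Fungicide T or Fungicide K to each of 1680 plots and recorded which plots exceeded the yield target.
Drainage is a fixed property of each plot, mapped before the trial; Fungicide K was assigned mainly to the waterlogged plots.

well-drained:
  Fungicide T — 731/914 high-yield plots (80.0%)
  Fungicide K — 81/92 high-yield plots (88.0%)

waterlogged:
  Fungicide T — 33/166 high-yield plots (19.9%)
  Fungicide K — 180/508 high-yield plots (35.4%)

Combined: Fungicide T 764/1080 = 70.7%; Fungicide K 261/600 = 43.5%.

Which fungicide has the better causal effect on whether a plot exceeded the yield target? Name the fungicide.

Fungicide K

The stratified and pooled comparisons disagree (Fungicide K wins within each field drainage; Fungicide T wins overall), so the answer turns on the causal role of field drainage.
Field drainage is set before the fungicide has any effect — it is not caused by the fungicide — and it independently drives the outcome. That makes it a confounder, so the causal comparison is within field drainage levels.
Within each level — well-drained: 80.0% vs 88.0%; waterlogged: 19.9% vs 35.4% — Fungicide K is higher every time.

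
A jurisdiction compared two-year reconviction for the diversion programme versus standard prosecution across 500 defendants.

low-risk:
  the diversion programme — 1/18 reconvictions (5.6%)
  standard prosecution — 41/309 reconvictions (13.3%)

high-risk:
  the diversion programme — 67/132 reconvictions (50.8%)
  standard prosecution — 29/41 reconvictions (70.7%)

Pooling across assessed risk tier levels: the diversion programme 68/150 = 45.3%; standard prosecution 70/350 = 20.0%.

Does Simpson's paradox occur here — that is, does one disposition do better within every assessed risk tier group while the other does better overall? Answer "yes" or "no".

yes

Within each assessed risk tier level (low-risk 5.6% vs 13.3%; high-risk 50.8% vs 70.7%), the diversion programme has the lower rate every time. Pooled: 45.3% vs 20.0% — standard prosecution has the lower rate overall. The two comparisons disagree.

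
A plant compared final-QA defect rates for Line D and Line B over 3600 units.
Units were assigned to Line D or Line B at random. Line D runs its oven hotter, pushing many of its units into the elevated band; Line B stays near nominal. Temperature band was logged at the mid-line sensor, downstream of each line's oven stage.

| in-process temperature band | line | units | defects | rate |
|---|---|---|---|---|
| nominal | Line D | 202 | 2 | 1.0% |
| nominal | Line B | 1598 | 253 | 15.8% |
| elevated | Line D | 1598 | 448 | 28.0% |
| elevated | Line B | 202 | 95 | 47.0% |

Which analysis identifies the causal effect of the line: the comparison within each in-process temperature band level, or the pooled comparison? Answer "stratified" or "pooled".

pooled

The stratified and pooled comparisons disagree (Line D wins within each in-process temperature band; Line B wins overall), so the answer turns on the causal role of in-process temperature band.
Because the line influences in-process temperature band, in-process temperature band is a post-treatment mediator, not a confounder. Stratifying on it would bias the estimate; the causal effect is the crude pooled difference.
Pooled: Line D 25.0% vs Line B 19.3%; Line B is lower overall.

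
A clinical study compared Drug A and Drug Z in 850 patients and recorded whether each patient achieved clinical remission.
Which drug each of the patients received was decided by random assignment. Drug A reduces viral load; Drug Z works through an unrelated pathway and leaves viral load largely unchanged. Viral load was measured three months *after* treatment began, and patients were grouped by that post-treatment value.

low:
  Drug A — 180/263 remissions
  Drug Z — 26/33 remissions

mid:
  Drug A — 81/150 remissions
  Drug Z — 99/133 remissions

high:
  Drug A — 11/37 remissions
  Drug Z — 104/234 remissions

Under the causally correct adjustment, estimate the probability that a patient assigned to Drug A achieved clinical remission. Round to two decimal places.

0.60

Within every viral load level Drug Z has the higher rate, yet pooled Drug A does — Simpson's reversal.
Because the drug influences viral load, viral load is a post-treatment mediator, not a confounder. Stratifying on it would bias the estimate; the causal effect is the crude pooled difference.
So P(outcome | do(Drug A)) is just the pooled rate for Drug A: 272/450 = 0.604.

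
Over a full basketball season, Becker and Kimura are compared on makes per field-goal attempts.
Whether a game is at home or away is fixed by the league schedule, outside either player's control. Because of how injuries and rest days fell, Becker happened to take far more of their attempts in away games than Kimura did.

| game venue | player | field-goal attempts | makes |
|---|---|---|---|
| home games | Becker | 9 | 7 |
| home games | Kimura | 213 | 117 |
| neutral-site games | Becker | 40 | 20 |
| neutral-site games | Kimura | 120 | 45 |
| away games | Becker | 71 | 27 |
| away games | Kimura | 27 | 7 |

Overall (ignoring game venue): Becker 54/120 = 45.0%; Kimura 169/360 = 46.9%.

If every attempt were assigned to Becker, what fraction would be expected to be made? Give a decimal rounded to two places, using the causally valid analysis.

Within every game venue level Becker has the higher rate, yet pooled Kimura does — Simpson's reversal.
Game venue differs across players for reasons unrelated to any effect of the player itself, and it separately predicts the outcome — a classic confounder. We must compare within game venue levels.
Standardising Becker to the population game venue mix: 0.463·7/9 + 0.333·20/40 + 0.204·27/71 = 0.604.

0.60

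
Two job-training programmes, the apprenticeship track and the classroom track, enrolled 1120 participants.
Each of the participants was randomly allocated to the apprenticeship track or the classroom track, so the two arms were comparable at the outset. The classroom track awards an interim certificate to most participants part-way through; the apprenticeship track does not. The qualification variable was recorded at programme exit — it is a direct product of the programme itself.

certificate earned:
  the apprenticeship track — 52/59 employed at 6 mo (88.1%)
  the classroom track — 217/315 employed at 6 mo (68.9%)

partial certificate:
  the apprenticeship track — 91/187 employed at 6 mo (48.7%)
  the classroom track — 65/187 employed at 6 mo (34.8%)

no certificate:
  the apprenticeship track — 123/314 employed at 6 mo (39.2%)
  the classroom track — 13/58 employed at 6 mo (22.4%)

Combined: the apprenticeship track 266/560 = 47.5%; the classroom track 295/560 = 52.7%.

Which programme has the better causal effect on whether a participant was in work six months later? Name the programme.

the classroom track

The distribution of qualification attained during the programme is itself part of what the programme does — it is an intermediate outcome. Holding it fixed would remove that part of the effect; the total effect is the pooled difference.
Pooled: the apprenticeship track 47.5% vs the classroom track 52.7%; the classroom track is higher overall.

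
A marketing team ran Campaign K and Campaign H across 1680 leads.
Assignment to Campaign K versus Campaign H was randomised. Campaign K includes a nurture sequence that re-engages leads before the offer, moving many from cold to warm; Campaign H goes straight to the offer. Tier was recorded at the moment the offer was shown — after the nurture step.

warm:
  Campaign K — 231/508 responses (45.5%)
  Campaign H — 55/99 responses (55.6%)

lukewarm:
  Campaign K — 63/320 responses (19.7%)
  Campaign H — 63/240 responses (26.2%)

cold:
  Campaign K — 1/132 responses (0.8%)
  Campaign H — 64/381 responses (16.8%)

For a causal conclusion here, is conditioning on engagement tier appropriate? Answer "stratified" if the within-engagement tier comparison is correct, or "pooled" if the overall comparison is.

Engagement tier lies on the pathway campaign → engagement tier → outcome, so adjusting for it blocks the indirect effect. For the total causal effect of campaign, use the unadjusted pooled rates.
Pooled: Campaign K 30.7% vs Campaign H 25.3%; Campaign K is higher overall.

pooled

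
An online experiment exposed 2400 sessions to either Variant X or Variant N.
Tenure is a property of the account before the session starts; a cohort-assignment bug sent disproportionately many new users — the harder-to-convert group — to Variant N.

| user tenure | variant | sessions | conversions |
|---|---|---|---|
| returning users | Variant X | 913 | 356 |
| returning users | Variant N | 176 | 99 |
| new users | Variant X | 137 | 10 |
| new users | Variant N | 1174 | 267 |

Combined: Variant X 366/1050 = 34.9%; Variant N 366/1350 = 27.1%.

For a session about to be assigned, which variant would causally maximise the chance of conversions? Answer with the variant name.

Variant N

Variant N is higher inside every user tenure stratum but Variant X is higher in aggregate. Whether to stratify depends on how user tenure relates to the variant.
User tenure is set before the variant has any effect — it is not caused by the variant — and it independently drives the outcome. That makes it a confounder, so the causal comparison is within user tenure levels.
Within each level — returning users: 39.0% vs 56.2%; new users: 7.3% vs 22.7% — Variant N is higher every time.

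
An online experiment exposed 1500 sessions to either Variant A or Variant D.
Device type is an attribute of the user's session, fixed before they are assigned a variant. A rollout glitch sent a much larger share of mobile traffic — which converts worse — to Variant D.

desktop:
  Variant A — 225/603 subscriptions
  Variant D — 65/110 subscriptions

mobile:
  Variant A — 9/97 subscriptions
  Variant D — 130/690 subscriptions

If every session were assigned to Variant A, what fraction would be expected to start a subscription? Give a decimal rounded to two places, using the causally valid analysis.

Device type is set before the variant has any effect — it is not caused by the variant — and it independently drives the outcome. That makes it a confounder, so the causal comparison is within device type levels.
Standardising Variant A to the population device type mix: 0.475·225/603 + 0.525·9/97 = 0.226.

0.23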